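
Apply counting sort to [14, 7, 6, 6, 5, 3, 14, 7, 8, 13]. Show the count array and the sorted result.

Count array: [0, 0, 0, 1, 0, 1, 2, 2, 1, 0, 0, 0, 0, 1, 2]
(count[i] = number of elements equal to i)
Cumulative count: [0, 0, 0, 1, 1, 2, 4, 6, 7, 7, 7, 7, 7, 8, 10]
Sorted: [3, 5, 6, 6, 7, 7, 8, 13, 14, 14]


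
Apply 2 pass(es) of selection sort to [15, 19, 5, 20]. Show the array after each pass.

Pass 1: Select minimum 5 at index 2, swap -> [5, 19, 15, 20]
Pass 2: Select minimum 15 at index 2, swap -> [5, 15, 19, 20]


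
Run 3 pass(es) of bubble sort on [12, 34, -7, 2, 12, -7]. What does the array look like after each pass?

After pass 1: [12, -7, 2, 12, -7, 34] (4 swaps)
After pass 2: [-7, 2, 12, -7, 12, 34] (3 swaps)
After pass 3: [-7, 2, -7, 12, 12, 34] (1 swaps)
Total swaps: 8


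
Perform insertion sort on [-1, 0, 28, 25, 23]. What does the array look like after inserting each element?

First element -1 is already 'sorted'
Insert 0: shifted 0 elements -> [-1, 0, 28, 25, 23]
Insert 28: shifted 0 elements -> [-1, 0, 28, 25, 23]
Insert 25: shifted 1 elements -> [-1, 0, 25, 28, 23]
Insert 23: shifted 2 elements -> [-1, 0, 23, 25, 28]


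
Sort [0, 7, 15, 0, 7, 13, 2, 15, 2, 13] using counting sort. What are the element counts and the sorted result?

Count array: [2, 0, 2, 0, 0, 0, 0, 2, 0, 0, 0, 0, 0, 2, 0, 2]
(count[i] = number of elements equal to i)
Cumulative count: [2, 2, 4, 4, 4, 4, 4, 6, 6, 6, 6, 6, 6, 8, 8, 10]
Sorted: [0, 0, 2, 2, 7, 7, 13, 13, 15, 15]


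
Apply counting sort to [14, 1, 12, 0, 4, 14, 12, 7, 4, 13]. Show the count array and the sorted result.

Count array: [1, 1, 0, 0, 2, 0, 0, 1, 0, 0, 0, 0, 2, 1, 2]
(count[i] = number of elements equal to i)
Cumulative count: [1, 2, 2, 2, 4, 4, 4, 5, 5, 5, 5, 5, 7, 8, 10]
Sorted: [0, 1, 4, 4, 7, 12, 12, 13, 14, 14]


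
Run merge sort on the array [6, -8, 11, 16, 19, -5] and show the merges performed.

Divide and conquer:
  Merge [-8] + [11] -> [-8, 11]
  Merge [6] + [-8, 11] -> [-8, 6, 11]
  Merge [19] + [-5] -> [-5, 19]
  Merge [16] + [-5, 19] -> [-5, 16, 19]
  Merge [-8, 6, 11] + [-5, 16, 19] -> [-8, -5, 6, 11, 16, 19]


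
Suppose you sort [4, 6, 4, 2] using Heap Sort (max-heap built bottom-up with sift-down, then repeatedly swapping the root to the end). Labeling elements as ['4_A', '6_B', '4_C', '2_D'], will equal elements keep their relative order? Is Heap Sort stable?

Trace Heap Sort on the labeled array (the key is the number; the letter only tracks identity):
  Build max-heap: [6_B, 4_A, 4_C, 2_D]
  Swap root 6_B to index 3, re-heapify first 3 -> [4_A, 2_D, 4_C, 6_B]
  Swap root 4_A to index 2, re-heapify first 2 -> [4_C, 2_D, 4_A, 6_B]
  Swap root 4_C to index 1, re-heapify first 1 -> [2_D, 4_C, 4_A, 6_B]
Final order: [2_D, 4_C, 4_A, 6_B]
Equal keys:
  value 4: originally 4_A, 4_C; after sorting 4_C, 4_A -> order changed
Equal keys were reordered, so Heap Sort is not stable: heap construction and root-to-end swaps move elements without regard to the original order of equal keys. (One such input is enough; an unstable sort may happen to preserve order on other inputs, but it gives no guarantee.)
Answer: Not stable


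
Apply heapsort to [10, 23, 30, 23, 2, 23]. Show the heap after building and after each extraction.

Build heap: [30, 23, 23, 23, 2, 10]
Extract 30: [23, 23, 23, 10, 2, 30]
Extract 23: [23, 10, 23, 2, 23, 30]
Extract 23: [23, 10, 2, 23, 23, 30]
Extract 23: [10, 2, 23, 23, 23, 30]
Extract 10: [2, 10, 23, 23, 23, 30]


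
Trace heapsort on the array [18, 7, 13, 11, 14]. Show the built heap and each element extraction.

Build heap: [18, 14, 13, 11, 7]
Extract 18: [14, 11, 13, 7, 18]
Extract 14: [13, 11, 7, 14, 18]
Extract 13: [11, 7, 13, 14, 18]
Extract 11: [7, 11, 13, 14, 18]


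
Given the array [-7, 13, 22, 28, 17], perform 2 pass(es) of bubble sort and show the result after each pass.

After pass 1: [-7, 13, 22, 17, 28] (1 swaps)
After pass 2: [-7, 13, 17, 22, 28] (1 swaps)
Total swaps: 2


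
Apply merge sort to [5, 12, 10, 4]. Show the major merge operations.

Divide and conquer:
  Merge [5] + [12] -> [5, 12]
  Merge [10] + [4] -> [4, 10]
  Merge [5, 12] + [4, 10] -> [4, 5, 10, 12]


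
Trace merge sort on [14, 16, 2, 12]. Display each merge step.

Divide and conquer:
  Merge [14] + [16] -> [14, 16]
  Merge [2] + [12] -> [2, 12]
  Merge [14, 16] + [2, 12] -> [2, 12, 14, 16]


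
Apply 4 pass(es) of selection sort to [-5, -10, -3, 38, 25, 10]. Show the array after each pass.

Pass 1: Select minimum -10 at index 1, swap -> [-10, -5, -3, 38, 25, 10]
Pass 2: Select minimum -5 at index 1, swap -> [-10, -5, -3, 38, 25, 10]
Pass 3: Select minimum -3 at index 2, swap -> [-10, -5, -3, 38, 25, 10]
Pass 4: Select minimum 10 at index 5, swap -> [-10, -5, -3, 10, 25, 38]


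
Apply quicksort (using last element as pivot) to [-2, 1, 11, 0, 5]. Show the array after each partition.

Partition 1: pivot=5 at index 3 -> [-2, 1, 0, 5, 11]
Partition 2: pivot=0 at index 1 -> [-2, 0, 1, 5, 11]


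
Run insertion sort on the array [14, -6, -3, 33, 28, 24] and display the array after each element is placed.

First element 14 is already 'sorted'
Insert -6: shifted 1 elements -> [-6, 14, -3, 33, 28, 24]
Insert -3: shifted 1 elements -> [-6, -3, 14, 33, 28, 24]
Insert 33: shifted 0 elements -> [-6, -3, 14, 33, 28, 24]
Insert 28: shifted 1 elements -> [-6, -3, 14, 28, 33, 24]
Insert 24: shifted 2 elements -> [-6, -3, 14, 24, 28, 33]


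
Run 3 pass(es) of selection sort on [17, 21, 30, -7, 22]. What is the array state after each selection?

Pass 1: Select minimum -7 at index 3, swap -> [-7, 21, 30, 17, 22]
Pass 2: Select minimum 17 at index 3, swap -> [-7, 17, 30, 21, 22]
Pass 3: Select minimum 21 at index 3, swap -> [-7, 17, 21, 30, 22]


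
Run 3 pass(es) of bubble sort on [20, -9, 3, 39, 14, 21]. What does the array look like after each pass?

After pass 1: [-9, 3, 20, 14, 21, 39] (4 swaps)
After pass 2: [-9, 3, 14, 20, 21, 39] (1 swaps)
After pass 3: [-9, 3, 14, 20, 21, 39] (0 swaps)
Total swaps: 5


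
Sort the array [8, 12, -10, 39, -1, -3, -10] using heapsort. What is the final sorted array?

Build heap: [39, 12, -3, 8, -1, -10, -10]
Extract 39: [12, 8, -3, -10, -1, -10, 39]
Extract 12: [8, -1, -3, -10, -10, 12, 39]
Extract 8: [-1, -10, -3, -10, 8, 12, 39]
Extract -1: [-3, -10, -10, -1, 8, 12, 39]
Extract -3: [-10, -10, -3, -1, 8, 12, 39]
Extract -10: [-10, -10, -3, -1, 8, 12, 39]


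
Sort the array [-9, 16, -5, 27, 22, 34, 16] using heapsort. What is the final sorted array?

Build heap: [34, 27, 16, 16, 22, -5, -9]
Extract 34: [27, 22, 16, 16, -9, -5, 34]
Extract 27: [22, 16, 16, -5, -9, 27, 34]
Extract 22: [16, -5, 16, -9, 22, 27, 34]
Extract 16: [16, -5, -9, 16, 22, 27, 34]
Extract 16: [-5, -9, 16, 16, 22, 27, 34]
Extract -5: [-9, -5, 16, 16, 22, 27, 34]


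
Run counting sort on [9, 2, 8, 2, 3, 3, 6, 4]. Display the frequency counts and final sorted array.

Count array: [0, 0, 2, 2, 1, 0, 1, 0, 1, 1]
(count[i] = number of elements equal to i)
Cumulative count: [0, 0, 2, 4, 5, 5, 6, 6, 7, 8]
Sorted: [2, 2, 3, 3, 4, 6, 8, 9]


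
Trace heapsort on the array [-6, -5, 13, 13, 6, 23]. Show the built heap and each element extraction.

Build heap: [23, 13, 13, -5, 6, -6]
Extract 23: [13, 6, 13, -5, -6, 23]
Extract 13: [13, 6, -6, -5, 13, 23]
Extract 13: [6, -5, -6, 13, 13, 23]
Extract 6: [-5, -6, 6, 13, 13, 23]
Extract -5: [-6, -5, 6, 13, 13, 23]


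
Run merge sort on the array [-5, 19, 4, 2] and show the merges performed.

Divide and conquer:
  Merge [-5] + [19] -> [-5, 19]
  Merge [4] + [2] -> [2, 4]
  Merge [-5, 19] + [2, 4] -> [-5, 2, 4, 19]


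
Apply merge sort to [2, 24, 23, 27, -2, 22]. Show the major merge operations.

Divide and conquer:
  Merge [24] + [23] -> [23, 24]
  Merge [2] + [23, 24] -> [2, 23, 24]
  Merge [-2] + [22] -> [-2, 22]
  Merge [27] + [-2, 22] -> [-2, 22, 27]
  Merge [2, 23, 24] + [-2, 22, 27] -> [-2, 2, 22, 23, 24, 27]


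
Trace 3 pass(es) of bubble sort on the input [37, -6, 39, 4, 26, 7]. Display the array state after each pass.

After pass 1: [-6, 37, 4, 26, 7, 39] (4 swaps)
After pass 2: [-6, 4, 26, 7, 37, 39] (3 swaps)
After pass 3: [-6, 4, 7, 26, 37, 39] (1 swaps)
Total swaps: 8


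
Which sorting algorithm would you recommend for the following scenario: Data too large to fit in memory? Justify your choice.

Best choice: External merge sort
Reason: Minimizes disk I/O by sequential reads/writes


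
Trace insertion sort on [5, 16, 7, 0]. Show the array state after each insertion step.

First element 5 is already 'sorted'
Insert 16: shifted 0 elements -> [5, 16, 7, 0]
Insert 7: shifted 1 elements -> [5, 7, 16, 0]
Insert 0: shifted 3 elements -> [0, 5, 7, 16]


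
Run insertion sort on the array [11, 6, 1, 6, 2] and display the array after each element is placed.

First element 11 is already 'sorted'
Insert 6: shifted 1 elements -> [6, 11, 1, 6, 2]
Insert 1: shifted 2 elements -> [1, 6, 11, 6, 2]
Insert 6: shifted 1 elements -> [1, 6, 6, 11, 2]
Insert 2: shifted 3 elements -> [1, 2, 6, 6, 11]


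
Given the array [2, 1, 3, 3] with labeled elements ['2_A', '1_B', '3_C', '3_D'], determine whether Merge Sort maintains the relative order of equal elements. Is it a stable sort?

Trace Merge Sort on the labeled array (the key is the number; the letter only tracks identity):
  Merge [2_A] + [1_B] -> [1_B, 2_A]
  Merge [3_C] + [3_D] -> [3_C, 3_D]
  Merge [1_B, 2_A] + [3_C, 3_D] -> [1_B, 2_A, 3_C, 3_D]
Final order: [1_B, 2_A, 3_C, 3_D]
Equal keys:
  value 3: originally 3_C, 3_D; after sorting 3_C, 3_D -> order preserved
All equal keys kept their original relative order. Merge Sort is stable: when the heads of the two halves are equal the merge takes from the left half first.
Answer: Stable


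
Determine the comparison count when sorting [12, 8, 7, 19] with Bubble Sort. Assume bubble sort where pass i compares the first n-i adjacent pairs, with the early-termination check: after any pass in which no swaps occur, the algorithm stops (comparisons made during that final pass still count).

Pass 1: compare adjacent pairs (0,1)..(2,3) = 3 comparison(s), 2 swap(s) -> [8, 7, 12, 19]
Pass 2: compare adjacent pairs (0,1)..(1,2) = 2 comparison(s), 1 swap(s) -> [7, 8, 12, 19]
Pass 3: compare adjacent pairs (0,1)..(0,1) = 1 comparison(s), 0 swap(s) -> [7, 8, 12, 19]
No swaps in this pass, so bubble sort stops here.
Total comparisons: 3 + 2 + 1 = 6


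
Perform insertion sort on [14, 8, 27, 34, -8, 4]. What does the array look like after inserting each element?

First element 14 is already 'sorted'
Insert 8: shifted 1 elements -> [8, 14, 27, 34, -8, 4]
Insert 27: shifted 0 elements -> [8, 14, 27, 34, -8, 4]
Insert 34: shifted 0 elements -> [8, 14, 27, 34, -8, 4]
Insert -8: shifted 4 elements -> [-8, 8, 14, 27, 34, 4]
Insert 4: shifted 4 elements -> [-8, 4, 8, 14, 27, 34]


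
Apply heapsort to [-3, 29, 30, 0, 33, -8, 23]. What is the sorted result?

Build heap: [33, 29, 30, 0, -3, -8, 23]
Extract 33: [30, 29, 23, 0, -3, -8, 33]
Extract 30: [29, 0, 23, -8, -3, 30, 33]
Extract 29: [23, 0, -3, -8, 29, 30, 33]
Extract 23: [0, -8, -3, 23, 29, 30, 33]
Extract 0: [-3, -8, 0, 23, 29, 30, 33]
Extract -3: [-8, -3, 0, 23, 29, 30, 33]


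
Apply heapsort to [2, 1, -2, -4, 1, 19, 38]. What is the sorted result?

Build heap: [38, 1, 19, -4, 1, 2, -2]
Extract 38: [19, 1, 2, -4, 1, -2, 38]
Extract 19: [2, 1, -2, -4, 1, 19, 38]
Extract 2: [1, 1, -2, -4, 2, 19, 38]
Extract 1: [1, -4, -2, 1, 2, 19, 38]
Extract 1: [-2, -4, 1, 1, 2, 19, 38]
Extract -2: [-4, -2, 1, 1, 2, 19, 38]


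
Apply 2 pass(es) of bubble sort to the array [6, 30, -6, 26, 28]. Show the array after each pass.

After pass 1: [6, -6, 26, 28, 30] (3 swaps)
After pass 2: [-6, 6, 26, 28, 30] (1 swaps)
Total swaps: 4


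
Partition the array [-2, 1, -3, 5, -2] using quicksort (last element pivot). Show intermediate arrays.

Partition 1: pivot=-2 at index 2 -> [-2, -3, -2, 5, 1]
Partition 2: pivot=-3 at index 0 -> [-3, -2, -2, 5, 1]
Partition 3: pivot=1 at index 3 -> [-3, -2, -2, 1, 5]


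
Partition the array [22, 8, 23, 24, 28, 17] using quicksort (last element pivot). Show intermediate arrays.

Partition 1: pivot=17 at index 1 -> [8, 17, 23, 24, 28, 22]
Partition 2: pivot=22 at index 2 -> [8, 17, 22, 24, 28, 23]
Partition 3: pivot=23 at index 3 -> [8, 17, 22, 23, 28, 24]
Partition 4: pivot=24 at index 4 -> [8, 17, 22, 23, 24, 28]


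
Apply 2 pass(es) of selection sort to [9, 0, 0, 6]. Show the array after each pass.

Pass 1: Select minimum 0 at index 1, swap -> [0, 9, 0, 6]
Pass 2: Select minimum 0 at index 2, swap -> [0, 0, 9, 6]


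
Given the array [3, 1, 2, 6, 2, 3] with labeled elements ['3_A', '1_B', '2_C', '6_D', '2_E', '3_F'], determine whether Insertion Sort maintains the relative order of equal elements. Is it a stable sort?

Trace Insertion Sort on the labeled array (the key is the number; the letter only tracks identity):
  Insert 1_B at index 0: [1_B, 3_A, 2_C, 6_D, 2_E, 3_F]
  Insert 2_C at index 1: [1_B, 2_C, 3_A, 6_D, 2_E, 3_F]
  Insert 6_D at index 3: [1_B, 2_C, 3_A, 6_D, 2_E, 3_F]
  Insert 2_E at index 2: [1_B, 2_C, 2_E, 3_A, 6_D, 3_F]
  Insert 3_F at index 4: [1_B, 2_C, 2_E, 3_A, 3_F, 6_D]
Final order: [1_B, 2_C, 2_E, 3_A, 3_F, 6_D]
Equal keys:
  value 2: originally 2_C, 2_E; after sorting 2_C, 2_E -> order preserved
  value 3: originally 3_A, 3_F; after sorting 3_A, 3_F -> order preserved
All equal keys kept their original relative order. Insertion Sort is stable: elements are shifted only while they are strictly greater than the key, so a key is inserted after any equal elements already placed.
Answer: Stable


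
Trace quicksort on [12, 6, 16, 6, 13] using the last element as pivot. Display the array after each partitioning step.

Partition 1: pivot=13 at index 3 -> [12, 6, 6, 13, 16]
Partition 2: pivot=6 at index 1 -> [6, 6, 12, 13, 16]


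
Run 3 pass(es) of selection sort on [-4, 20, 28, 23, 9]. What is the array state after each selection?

Pass 1: Select minimum -4 at index 0, swap -> [-4, 20, 28, 23, 9]
Pass 2: Select minimum 9 at index 4, swap -> [-4, 9, 28, 23, 20]
Pass 3: Select minimum 20 at index 4, swap -> [-4, 9, 20, 23, 28]


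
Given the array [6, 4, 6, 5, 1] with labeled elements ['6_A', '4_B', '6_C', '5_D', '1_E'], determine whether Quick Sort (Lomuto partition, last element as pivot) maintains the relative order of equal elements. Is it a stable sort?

Trace Quick Sort on the labeled array (the key is the number; the letter only tracks identity):
  Partition indices 0..4 around pivot 1_E -> [1_E, 4_B, 6_C, 5_D, 6_A]
  Partition indices 1..4 around pivot 6_A -> [1_E, 4_B, 6_C, 5_D, 6_A]
  Partition indices 1..3 around pivot 5_D -> [1_E, 4_B, 5_D, 6_C, 6_A]
Final order: [1_E, 4_B, 5_D, 6_C, 6_A]
Equal keys:
  value 6: originally 6_A, 6_C; after sorting 6_C, 6_A -> order changed
Equal keys were reordered, so Quick Sort is not stable: partition swaps elements across long distances and can reorder equal keys. (One such input is enough; an unstable sort may happen to preserve order on other inputs, but it gives no guarantee.)
Answer: Not stable


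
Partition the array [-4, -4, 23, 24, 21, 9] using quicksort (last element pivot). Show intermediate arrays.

Partition 1: pivot=9 at index 2 -> [-4, -4, 9, 24, 21, 23]
Partition 2: pivot=-4 at index 1 -> [-4, -4, 9, 24, 21, 23]
Partition 3: pivot=23 at index 4 -> [-4, -4, 9, 21, 23, 24]


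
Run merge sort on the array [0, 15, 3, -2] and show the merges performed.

Divide and conquer:
  Merge [0] + [15] -> [0, 15]
  Merge [3] + [-2] -> [-2, 3]
  Merge [0, 15] + [-2, 3] -> [-2, 0, 3, 15]


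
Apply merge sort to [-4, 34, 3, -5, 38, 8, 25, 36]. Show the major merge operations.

Divide and conquer:
  Merge [-4] + [34] -> [-4, 34]
  Merge [3] + [-5] -> [-5, 3]
  Merge [-4, 34] + [-5, 3] -> [-5, -4, 3, 34]
  Merge [38] + [8] -> [8, 38]
  Merge [25] + [36] -> [25, 36]
  Merge [8, 38] + [25, 36] -> [8, 25, 36, 38]
  Merge [-5, -4, 3, 34] + [8, 25, 36, 38] -> [-5, -4, 3, 8, 25, 34, 36, 38]


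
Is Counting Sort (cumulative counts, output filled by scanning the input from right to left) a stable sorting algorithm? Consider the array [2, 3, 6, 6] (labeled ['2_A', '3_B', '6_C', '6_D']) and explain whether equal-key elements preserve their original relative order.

Trace Counting Sort on the labeled array (the key is the number; the letter only tracks identity):
  Counts for values 0..6: [0, 0, 1, 1, 0, 0, 2]
  Cumulative counts: [0, 0, 1, 2, 2, 2, 4]
  Scan right to left: place 6_D at output index 3
  Scan right to left: place 6_C at output index 2
  Scan right to left: place 3_B at output index 1
  Scan right to left: place 2_A at output index 0
  Output: [2_A, 3_B, 6_C, 6_D]
Equal keys:
  value 6: originally 6_C, 6_D; after sorting 6_C, 6_D -> order preserved
All equal keys kept their original relative order. Counting Sort is stable: scanning the input right to left with decreasing cumulative counts places later duplicates at later output positions.
Answer: Stable


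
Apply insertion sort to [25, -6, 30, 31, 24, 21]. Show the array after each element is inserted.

First element 25 is already 'sorted'
Insert -6: shifted 1 elements -> [-6, 25, 30, 31, 24, 21]
Insert 30: shifted 0 elements -> [-6, 25, 30, 31, 24, 21]
Insert 31: shifted 0 elements -> [-6, 25, 30, 31, 24, 21]
Insert 24: shifted 3 elements -> [-6, 24, 25, 30, 31, 21]
Insert 21: shifted 4 elements -> [-6, 21, 24, 25, 30, 31]


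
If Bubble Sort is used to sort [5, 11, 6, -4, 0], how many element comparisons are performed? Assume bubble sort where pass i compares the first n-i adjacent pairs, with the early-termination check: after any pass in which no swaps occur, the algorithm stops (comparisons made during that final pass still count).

Pass 1: compare adjacent pairs (0,1)..(3,4) = 4 comparison(s), 3 swap(s) -> [5, 6, -4, 0, 11]
Pass 2: compare adjacent pairs (0,1)..(2,3) = 3 comparison(s), 2 swap(s) -> [5, -4, 0, 6, 11]
Pass 3: compare adjacent pairs (0,1)..(1,2) = 2 comparison(s), 2 swap(s) -> [-4, 0, 5, 6, 11]
Pass 4: compare adjacent pairs (0,1)..(0,1) = 1 comparison(s), 0 swap(s) -> [-4, 0, 5, 6, 11]
No swaps in this pass, so bubble sort stops here.
Total comparisons: 4 + 3 + 2 + 1 = 10


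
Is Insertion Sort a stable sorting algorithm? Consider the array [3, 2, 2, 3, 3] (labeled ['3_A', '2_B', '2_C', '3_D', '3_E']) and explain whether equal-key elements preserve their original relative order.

Trace Insertion Sort on the labeled array (the key is the number; the letter only tracks identity):
  Insert 2_B at index 0: [2_B, 3_A, 2_C, 3_D, 3_E]
  Insert 2_C at index 1: [2_B, 2_C, 3_A, 3_D, 3_E]
  Insert 3_D at index 3: [2_B, 2_C, 3_A, 3_D, 3_E]
  Insert 3_E at index 4: [2_B, 2_C, 3_A, 3_D, 3_E]
Final order: [2_B, 2_C, 3_A, 3_D, 3_E]
Equal keys:
  value 2: originally 2_B, 2_C; after sorting 2_B, 2_C -> order preserved
  value 3: originally 3_A, 3_D, 3_E; after sorting 3_A, 3_D, 3_E -> order preserved
All equal keys kept their original relative order. Insertion Sort is stable: elements are shifted only while they are strictly greater than the key, so a key is inserted after any equal elements already placed.
Answer: Stable


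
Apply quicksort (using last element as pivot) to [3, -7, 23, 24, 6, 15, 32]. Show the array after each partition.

Partition 1: pivot=32 at index 6 -> [3, -7, 23, 24, 6, 15, 32]
Partition 2: pivot=15 at index 3 -> [3, -7, 6, 15, 23, 24, 32]
Partition 3: pivot=6 at index 2 -> [3, -7, 6, 15, 23, 24, 32]
Partition 4: pivot=-7 at index 0 -> [-7, 3, 6, 15, 23, 24, 32]
Partition 5: pivot=24 at index 5 -> [-7, 3, 6, 15, 23, 24, 32]


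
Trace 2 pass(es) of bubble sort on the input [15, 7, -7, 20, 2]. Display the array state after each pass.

After pass 1: [7, -7, 15, 2, 20] (3 swaps)
After pass 2: [-7, 7, 2, 15, 20] (2 swaps)
Total swaps: 5


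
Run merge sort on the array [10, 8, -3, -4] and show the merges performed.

Divide and conquer:
  Merge [10] + [8] -> [8, 10]
  Merge [-3] + [-4] -> [-4, -3]
  Merge [8, 10] + [-4, -3] -> [-4, -3, 8, 10]


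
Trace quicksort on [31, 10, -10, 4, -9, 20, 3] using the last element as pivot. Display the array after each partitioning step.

Partition 1: pivot=3 at index 2 -> [-10, -9, 3, 4, 10, 20, 31]
Partition 2: pivot=-9 at index 1 -> [-10, -9, 3, 4, 10, 20, 31]
Partition 3: pivot=31 at index 6 -> [-10, -9, 3, 4, 10, 20, 31]
Partition 4: pivot=20 at index 5 -> [-10, -9, 3, 4, 10, 20, 31]
Partition 5: pivot=10 at index 4 -> [-10, -9, 3, 4, 10, 20, 31]


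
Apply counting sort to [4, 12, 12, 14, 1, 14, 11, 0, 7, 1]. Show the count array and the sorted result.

Count array: [1, 2, 0, 0, 1, 0, 0, 1, 0, 0, 0, 1, 2, 0, 2]
(count[i] = number of elements equal to i)
Cumulative count: [1, 3, 3, 3, 4, 4, 4, 5, 5, 5, 5, 6, 8, 8, 10]
Sorted: [0, 1, 1, 4, 7, 11, 12, 12, 14, 14]


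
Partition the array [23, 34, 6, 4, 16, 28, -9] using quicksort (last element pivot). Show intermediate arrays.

Partition 1: pivot=-9 at index 0 -> [-9, 34, 6, 4, 16, 28, 23]
Partition 2: pivot=23 at index 4 -> [-9, 6, 4, 16, 23, 28, 34]
Partition 3: pivot=16 at index 3 -> [-9, 6, 4, 16, 23, 28, 34]
Partition 4: pivot=4 at index 1 -> [-9, 4, 6, 16, 23, 28, 34]
Partition 5: pivot=34 at index 6 -> [-9, 4, 6, 16, 23, 28, 34]


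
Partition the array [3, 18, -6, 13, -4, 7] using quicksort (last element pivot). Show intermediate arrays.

Partition 1: pivot=7 at index 3 -> [3, -6, -4, 7, 18, 13]
Partition 2: pivot=-4 at index 1 -> [-6, -4, 3, 7, 18, 13]
Partition 3: pivot=13 at index 4 -> [-6, -4, 3, 7, 13, 18]


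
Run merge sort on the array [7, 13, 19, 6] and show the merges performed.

Divide and conquer:
  Merge [7] + [13] -> [7, 13]
  Merge [19] + [6] -> [6, 19]
  Merge [7, 13] + [6, 19] -> [6, 7, 13, 19]


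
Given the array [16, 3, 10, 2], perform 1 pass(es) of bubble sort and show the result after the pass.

After pass 1: [3, 10, 2, 16] (3 swaps)
Total swaps: 3


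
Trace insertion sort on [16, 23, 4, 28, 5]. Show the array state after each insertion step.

First element 16 is already 'sorted'
Insert 23: shifted 0 elements -> [16, 23, 4, 28, 5]
Insert 4: shifted 2 elements -> [4, 16, 23, 28, 5]
Insert 28: shifted 0 elements -> [4, 16, 23, 28, 5]
Insert 5: shifted 3 elements -> [4, 5, 16, 23, 28]


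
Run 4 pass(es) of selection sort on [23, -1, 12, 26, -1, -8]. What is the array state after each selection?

Pass 1: Select minimum -8 at index 5, swap -> [-8, -1, 12, 26, -1, 23]
Pass 2: Select minimum -1 at index 1, swap -> [-8, -1, 12, 26, -1, 23]
Pass 3: Select minimum -1 at index 4, swap -> [-8, -1, -1, 26, 12, 23]
Pass 4: Select minimum 12 at index 4, swap -> [-8, -1, -1, 12, 26, 23]


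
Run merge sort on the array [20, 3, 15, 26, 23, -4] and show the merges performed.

Divide and conquer:
  Merge [3] + [15] -> [3, 15]
  Merge [20] + [3, 15] -> [3, 15, 20]
  Merge [23] + [-4] -> [-4, 23]
  Merge [26] + [-4, 23] -> [-4, 23, 26]
  Merge [3, 15, 20] + [-4, 23, 26] -> [-4, 3, 15, 20, 23, 26]


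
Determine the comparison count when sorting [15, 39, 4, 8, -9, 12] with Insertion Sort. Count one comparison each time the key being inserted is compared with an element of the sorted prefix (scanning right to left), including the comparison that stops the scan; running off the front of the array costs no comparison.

Insert 39: 15 <= 39 (stop) = 1 comparison(s) -> [15, 39, 4, 8, -9, 12]
Insert 4: 39 > 4 (shift), 15 > 4 (shift), reached front = 2 comparison(s) -> [4, 15, 39, 8, -9, 12]
Insert 8: 39 > 8 (shift), 15 > 8 (shift), 4 <= 8 (stop) = 3 comparison(s) -> [4, 8, 15, 39, -9, 12]
Insert -9: 39 > -9 (shift), 15 > -9 (shift), 8 > -9 (shift), 4 > -9 (shift), reached front = 4 comparison(s) -> [-9, 4, 8, 15, 39, 12]
Insert 12: 39 > 12 (shift), 15 > 12 (shift), 8 <= 12 (stop) = 3 comparison(s) -> [-9, 4, 8, 12, 15, 39]
Total comparisons: 1 + 2 + 3 + 4 + 3 = 13


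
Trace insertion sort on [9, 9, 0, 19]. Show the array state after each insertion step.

First element 9 is already 'sorted'
Insert 9: shifted 0 elements -> [9, 9, 0, 19]
Insert 0: shifted 2 elements -> [0, 9, 9, 19]
Insert 19: shifted 0 elements -> [0, 9, 9, 19]


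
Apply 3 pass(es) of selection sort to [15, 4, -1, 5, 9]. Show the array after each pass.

Pass 1: Select minimum -1 at index 2, swap -> [-1, 4, 15, 5, 9]
Pass 2: Select minimum 4 at index 1, swap -> [-1, 4, 15, 5, 9]
Pass 3: Select minimum 5 at index 3, swap -> [-1, 4, 5, 15, 9]


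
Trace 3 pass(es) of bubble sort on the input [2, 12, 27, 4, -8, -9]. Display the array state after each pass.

After pass 1: [2, 12, 4, -8, -9, 27] (3 swaps)
After pass 2: [2, 4, -8, -9, 12, 27] (3 swaps)
After pass 3: [2, -8, -9, 4, 12, 27] (2 swaps)
Total swaps: 8


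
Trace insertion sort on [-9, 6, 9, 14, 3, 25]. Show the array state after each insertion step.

First element -9 is already 'sorted'
Insert 6: shifted 0 elements -> [-9, 6, 9, 14, 3, 25]
Insert 9: shifted 0 elements -> [-9, 6, 9, 14, 3, 25]
Insert 14: shifted 0 elements -> [-9, 6, 9, 14, 3, 25]
Insert 3: shifted 3 elements -> [-9, 3, 6, 9, 14, 25]
Insert 25: shifted 0 elements -> [-9, 3, 6, 9, 14, 25]


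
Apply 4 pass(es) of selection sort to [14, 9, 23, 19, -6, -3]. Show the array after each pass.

Pass 1: Select minimum -6 at index 4, swap -> [-6, 9, 23, 19, 14, -3]
Pass 2: Select minimum -3 at index 5, swap -> [-6, -3, 23, 19, 14, 9]
Pass 3: Select minimum 9 at index 5, swap -> [-6, -3, 9, 19, 14, 23]
Pass 4: Select minimum 14 at index 4, swap -> [-6, -3, 9, 14, 19, 23]


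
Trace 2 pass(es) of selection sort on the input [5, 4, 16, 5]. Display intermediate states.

Pass 1: Select minimum 4 at index 1, swap -> [4, 5, 16, 5]
Pass 2: Select minimum 5 at index 1, swap -> [4, 5, 16, 5]


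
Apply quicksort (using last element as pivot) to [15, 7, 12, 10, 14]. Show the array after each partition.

Partition 1: pivot=14 at index 3 -> [7, 12, 10, 14, 15]
Partition 2: pivot=10 at index 1 -> [7, 10, 12, 14, 15]


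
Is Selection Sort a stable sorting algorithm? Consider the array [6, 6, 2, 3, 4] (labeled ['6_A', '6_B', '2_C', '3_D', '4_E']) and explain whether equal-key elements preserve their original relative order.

Trace Selection Sort on the labeled array (the key is the number; the letter only tracks identity):
  Pass 1: minimum of unsorted part is 2_C at index 2; swap it with 6_A at index 0 -> [2_C, 6_B, 6_A, 3_D, 4_E]
  Pass 2: minimum of unsorted part is 3_D at index 3; swap it with 6_B at index 1 -> [2_C, 3_D, 6_A, 6_B, 4_E]
  Pass 3: minimum of unsorted part is 4_E at index 4; swap it with 6_A at index 2 -> [2_C, 3_D, 4_E, 6_B, 6_A]
  Pass 4: minimum 6_B is already at index 3; no swap -> [2_C, 3_D, 4_E, 6_B, 6_A]
Final order: [2_C, 3_D, 4_E, 6_B, 6_A]
Equal keys:
  value 6: originally 6_A, 6_B; after sorting 6_B, 6_A -> order changed
Equal keys were reordered, so Selection Sort is not stable: the long-range swap that moves the minimum into place can carry an element past an equal key. (One such input is enough; an unstable sort may happen to preserve order on other inputs, but it gives no guarantee.)
Answer: Not stable


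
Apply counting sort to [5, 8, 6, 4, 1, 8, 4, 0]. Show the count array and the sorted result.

Count array: [1, 1, 0, 0, 2, 1, 1, 0, 2]
(count[i] = number of elements equal to i)
Cumulative count: [1, 2, 2, 2, 4, 5, 6, 6, 8]
Sorted: [0, 1, 4, 4, 5, 6, 8, 8]


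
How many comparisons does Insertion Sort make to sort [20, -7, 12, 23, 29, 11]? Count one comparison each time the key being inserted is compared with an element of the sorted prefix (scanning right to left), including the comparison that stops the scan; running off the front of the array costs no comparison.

Insert -7: 20 > -7 (shift), reached front = 1 comparison(s) -> [-7, 20, 12, 23, 29, 11]
Insert 12: 20 > 12 (shift), -7 <= 12 (stop) = 2 comparison(s) -> [-7, 12, 20, 23, 29, 11]
Insert 23: 20 <= 23 (stop) = 1 comparison(s) -> [-7, 12, 20, 23, 29, 11]
Insert 29: 23 <= 29 (stop) = 1 comparison(s) -> [-7, 12, 20, 23, 29, 11]
Insert 11: 29 > 11 (shift), 23 > 11 (shift), 20 > 11 (shift), 12 > 11 (shift), -7 <= 11 (stop) = 5 comparison(s) -> [-7, 11, 12, 20, 23, 29]
Total comparisons: 1 + 2 + 1 + 1 + 5 = 10


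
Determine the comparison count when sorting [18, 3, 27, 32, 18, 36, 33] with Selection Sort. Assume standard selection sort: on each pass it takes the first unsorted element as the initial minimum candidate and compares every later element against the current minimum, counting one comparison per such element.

Pass 1: scan indices 1..6 for the minimum = 6 comparison(s); min is 3, place at index 0 -> [3, 18, 27, 32, 18, 36, 33]
Pass 2: scan indices 2..6 for the minimum = 5 comparison(s); min is 18, place at index 1 -> [3, 18, 27, 32, 18, 36, 33]
Pass 3: scan indices 3..6 for the minimum = 4 comparison(s); min is 18, place at index 2 -> [3, 18, 18, 32, 27, 36, 33]
Pass 4: scan indices 4..6 for the minimum = 3 comparison(s); min is 27, place at index 3 -> [3, 18, 18, 27, 32, 36, 33]
Pass 5: scan indices 5..6 for the minimum = 2 comparison(s); min is 32, place at index 4 -> [3, 18, 18, 27, 32, 36, 33]
Pass 6: scan indices 6..6 for the minimum = 1 comparison(s); min is 33, place at index 5 -> [3, 18, 18, 27, 32, 33, 36]
Selection sort always scans the whole unsorted suffix, so the count is (n-1) + (n-2) + ... + 1 = n(n-1)/2 = 7*6/2 = 21 regardless of the input order.
Total comparisons: 6 + 5 + 4 + 3 + 2 + 1 = 21


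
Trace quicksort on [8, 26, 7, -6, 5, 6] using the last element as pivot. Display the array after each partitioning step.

Partition 1: pivot=6 at index 2 -> [-6, 5, 6, 8, 26, 7]
Partition 2: pivot=5 at index 1 -> [-6, 5, 6, 8, 26, 7]
Partition 3: pivot=7 at index 3 -> [-6, 5, 6, 7, 26, 8]
Partition 4: pivot=8 at index 4 -> [-6, 5, 6, 7, 8, 26]


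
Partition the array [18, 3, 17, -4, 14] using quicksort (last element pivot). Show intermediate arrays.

Partition 1: pivot=14 at index 2 -> [3, -4, 14, 18, 17]
Partition 2: pivot=-4 at index 0 -> [-4, 3, 14, 18, 17]
Partition 3: pivot=17 at index 3 -> [-4, 3, 14, 17, 18]


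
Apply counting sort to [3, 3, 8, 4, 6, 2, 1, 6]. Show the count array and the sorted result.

Count array: [0, 1, 1, 2, 1, 0, 2, 0, 1]
(count[i] = number of elements equal to i)
Cumulative count: [0, 1, 2, 4, 5, 5, 7, 7, 8]
Sorted: [1, 2, 3, 3, 4, 6, 6, 8]


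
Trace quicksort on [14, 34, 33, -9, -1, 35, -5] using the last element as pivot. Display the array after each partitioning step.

Partition 1: pivot=-5 at index 1 -> [-9, -5, 33, 14, -1, 35, 34]
Partition 2: pivot=34 at index 5 -> [-9, -5, 33, 14, -1, 34, 35]
Partition 3: pivot=-1 at index 2 -> [-9, -5, -1, 14, 33, 34, 35]
Partition 4: pivot=33 at index 4 -> [-9, -5, -1, 14, 33, 34, 35]


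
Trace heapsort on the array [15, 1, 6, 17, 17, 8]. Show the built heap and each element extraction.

Build heap: [17, 17, 8, 1, 15, 6]
Extract 17: [17, 15, 8, 1, 6, 17]
Extract 17: [15, 6, 8, 1, 17, 17]
Extract 15: [8, 6, 1, 15, 17, 17]
Extract 8: [6, 1, 8, 15, 17, 17]
Extract 6: [1, 6, 8, 15, 17, 17]


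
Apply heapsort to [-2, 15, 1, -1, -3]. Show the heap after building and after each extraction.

Build heap: [15, -1, 1, -2, -3]
Extract 15: [1, -1, -3, -2, 15]
Extract 1: [-1, -2, -3, 1, 15]
Extract -1: [-2, -3, -1, 1, 15]
Extract -2: [-3, -2, -1, 1, 15]


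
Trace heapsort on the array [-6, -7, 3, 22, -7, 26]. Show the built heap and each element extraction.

Build heap: [26, 22, 3, -7, -7, -6]
Extract 26: [22, -6, 3, -7, -7, 26]
Extract 22: [3, -6, -7, -7, 22, 26]
Extract 3: [-6, -7, -7, 3, 22, 26]
Extract -6: [-7, -7, -6, 3, 22, 26]
Extract -7: [-7, -7, -6, 3, 22, 26]


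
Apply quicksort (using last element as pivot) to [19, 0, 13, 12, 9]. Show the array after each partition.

Partition 1: pivot=9 at index 1 -> [0, 9, 13, 12, 19]
Partition 2: pivot=19 at index 4 -> [0, 9, 13, 12, 19]
Partition 3: pivot=12 at index 2 -> [0, 9, 12, 13, 19]


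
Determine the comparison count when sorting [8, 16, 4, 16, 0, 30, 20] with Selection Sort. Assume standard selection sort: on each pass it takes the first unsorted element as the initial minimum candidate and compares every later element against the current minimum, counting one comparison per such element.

Pass 1: scan indices 1..6 for the minimum = 6 comparison(s); min is 0, place at index 0 -> [0, 16, 4, 16, 8, 30, 20]
Pass 2: scan indices 2..6 for the minimum = 5 comparison(s); min is 4, place at index 1 -> [0, 4, 16, 16, 8, 30, 20]
Pass 3: scan indices 3..6 for the minimum = 4 comparison(s); min is 8, place at index 2 -> [0, 4, 8, 16, 16, 30, 20]
Pass 4: scan indices 4..6 for the minimum = 3 comparison(s); min is 16, place at index 3 -> [0, 4, 8, 16, 16, 30, 20]
Pass 5: scan indices 5..6 for the minimum = 2 comparison(s); min is 16, place at index 4 -> [0, 4, 8, 16, 16, 30, 20]
Pass 6: scan indices 6..6 for the minimum = 1 comparison(s); min is 20, place at index 5 -> [0, 4, 8, 16, 16, 20, 30]
Selection sort always scans the whole unsorted suffix, so the count is (n-1) + (n-2) + ... + 1 = n(n-1)/2 = 7*6/2 = 21 regardless of the input order.
Total comparisons: 6 + 5 + 4 + 3 + 2 + 1 = 21


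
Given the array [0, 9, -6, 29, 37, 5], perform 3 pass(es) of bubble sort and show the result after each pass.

After pass 1: [0, -6, 9, 29, 5, 37] (2 swaps)
After pass 2: [-6, 0, 9, 5, 29, 37] (2 swaps)
After pass 3: [-6, 0, 5, 9, 29, 37] (1 swaps)
Total swaps: 5


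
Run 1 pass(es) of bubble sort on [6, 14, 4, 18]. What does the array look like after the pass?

After pass 1: [6, 4, 14, 18] (1 swaps)
Total swaps: 1


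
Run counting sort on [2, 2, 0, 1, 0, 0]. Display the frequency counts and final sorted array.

Count array: [3, 1, 2]
(count[i] = number of elements equal to i)
Cumulative count: [3, 4, 6]
Sorted: [0, 0, 0, 1, 2, 2]


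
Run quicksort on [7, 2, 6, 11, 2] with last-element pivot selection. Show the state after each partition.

Partition 1: pivot=2 at index 1 -> [2, 2, 6, 11, 7]
Partition 2: pivot=7 at index 3 -> [2, 2, 6, 7, 11]


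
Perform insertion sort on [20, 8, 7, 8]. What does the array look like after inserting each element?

First element 20 is already 'sorted'
Insert 8: shifted 1 elements -> [8, 20, 7, 8]
Insert 7: shifted 2 elements -> [7, 8, 20, 8]
Insert 8: shifted 1 elements -> [7, 8, 8, 20]


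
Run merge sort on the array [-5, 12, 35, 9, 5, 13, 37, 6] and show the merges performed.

Divide and conquer:
  Merge [-5] + [12] -> [-5, 12]
  Merge [35] + [9] -> [9, 35]
  Merge [-5, 12] + [9, 35] -> [-5, 9, 12, 35]
  Merge [5] + [13] -> [5, 13]
  Merge [37] + [6] -> [6, 37]
  Merge [5, 13] + [6, 37] -> [5, 6, 13, 37]
  Merge [-5, 9, 12, 35] + [5, 6, 13, 37] -> [-5, 5, 6, 9, 12, 13, 35, 37]


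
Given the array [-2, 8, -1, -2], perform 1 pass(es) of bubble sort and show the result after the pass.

After pass 1: [-2, -1, -2, 8] (2 swaps)
Total swaps: 2


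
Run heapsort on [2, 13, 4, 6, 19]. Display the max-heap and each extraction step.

Build heap: [19, 13, 4, 6, 2]
Extract 19: [13, 6, 4, 2, 19]
Extract 13: [6, 2, 4, 13, 19]
Extract 6: [4, 2, 6, 13, 19]
Extract 4: [2, 4, 6, 13, 19]


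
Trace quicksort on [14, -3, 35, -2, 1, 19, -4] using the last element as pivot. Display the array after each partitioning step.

Partition 1: pivot=-4 at index 0 -> [-4, -3, 35, -2, 1, 19, 14]
Partition 2: pivot=14 at index 4 -> [-4, -3, -2, 1, 14, 19, 35]
Partition 3: pivot=1 at index 3 -> [-4, -3, -2, 1, 14, 19, 35]
Partition 4: pivot=-2 at index 2 -> [-4, -3, -2, 1, 14, 19, 35]
Partition 5: pivot=35 at index 6 -> [-4, -3, -2, 1, 14, 19, 35]


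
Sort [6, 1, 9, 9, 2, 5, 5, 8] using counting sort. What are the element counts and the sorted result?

Count array: [0, 1, 1, 0, 0, 2, 1, 0, 1, 2]
(count[i] = number of elements equal to i)
Cumulative count: [0, 1, 2, 2, 2, 4, 5, 5, 6, 8]
Sorted: [1, 2, 5, 5, 6, 8, 9, 9]


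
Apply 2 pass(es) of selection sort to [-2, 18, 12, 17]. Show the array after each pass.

Pass 1: Select minimum -2 at index 0, swap -> [-2, 18, 12, 17]
Pass 2: Select minimum 12 at index 2, swap -> [-2, 12, 18, 17]


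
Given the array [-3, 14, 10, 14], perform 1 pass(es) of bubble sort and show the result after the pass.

After pass 1: [-3, 10, 14, 14] (1 swaps)
Total swaps: 1


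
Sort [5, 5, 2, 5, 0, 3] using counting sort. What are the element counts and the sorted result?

Count array: [1, 0, 1, 1, 0, 3]
(count[i] = number of elements equal to i)
Cumulative count: [1, 1, 2, 3, 3, 6]
Sorted: [0, 2, 3, 5, 5, 5]


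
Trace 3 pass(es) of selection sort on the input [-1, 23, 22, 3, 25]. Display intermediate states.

Pass 1: Select minimum -1 at index 0, swap -> [-1, 23, 22, 3, 25]
Pass 2: Select minimum 3 at index 3, swap -> [-1, 3, 22, 23, 25]
Pass 3: Select minimum 22 at index 2, swap -> [-1, 3, 22, 23, 25]


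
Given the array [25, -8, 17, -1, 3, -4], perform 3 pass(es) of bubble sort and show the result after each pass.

After pass 1: [-8, 17, -1, 3, -4, 25] (5 swaps)
After pass 2: [-8, -1, 3, -4, 17, 25] (3 swaps)
After pass 3: [-8, -1, -4, 3, 17, 25] (1 swaps)
Total swaps: 9


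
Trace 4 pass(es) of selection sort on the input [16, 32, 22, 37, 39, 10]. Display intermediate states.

Pass 1: Select minimum 10 at index 5, swap -> [10, 32, 22, 37, 39, 16]
Pass 2: Select minimum 16 at index 5, swap -> [10, 16, 22, 37, 39, 32]
Pass 3: Select minimum 22 at index 2, swap -> [10, 16, 22, 37, 39, 32]
Pass 4: Select minimum 32 at index 5, swap -> [10, 16, 22, 32, 39, 37]


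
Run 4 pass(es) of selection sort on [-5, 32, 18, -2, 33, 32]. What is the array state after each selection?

Pass 1: Select minimum -5 at index 0, swap -> [-5, 32, 18, -2, 33, 32]
Pass 2: Select minimum -2 at index 3, swap -> [-5, -2, 18, 32, 33, 32]
Pass 3: Select minimum 18 at index 2, swap -> [-5, -2, 18, 32, 33, 32]
Pass 4: Select minimum 32 at index 3, swap -> [-5, -2, 18, 32, 33, 32]


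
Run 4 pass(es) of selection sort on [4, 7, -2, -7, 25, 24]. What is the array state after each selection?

Pass 1: Select minimum -7 at index 3, swap -> [-7, 7, -2, 4, 25, 24]
Pass 2: Select minimum -2 at index 2, swap -> [-7, -2, 7, 4, 25, 24]
Pass 3: Select minimum 4 at index 3, swap -> [-7, -2, 4, 7, 25, 24]
Pass 4: Select minimum 7 at index 3, swap -> [-7, -2, 4, 7, 25, 24]


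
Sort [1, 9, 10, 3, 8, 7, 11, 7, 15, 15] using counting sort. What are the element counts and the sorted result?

Count array: [0, 1, 0, 1, 0, 0, 0, 2, 1, 1, 1, 1, 0, 0, 0, 2]
(count[i] = number of elements equal to i)
Cumulative count: [0, 1, 1, 2, 2, 2, 2, 4, 5, 6, 7, 8, 8, 8, 8, 10]
Sorted: [1, 3, 7, 7, 8, 9, 10, 11, 15, 15]


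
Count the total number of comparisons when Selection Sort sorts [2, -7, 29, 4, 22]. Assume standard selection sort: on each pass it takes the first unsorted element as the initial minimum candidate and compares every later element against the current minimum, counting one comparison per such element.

Pass 1: scan indices 1..4 for the minimum = 4 comparison(s); min is -7, place at index 0 -> [-7, 2, 29, 4, 22]
Pass 2: scan indices 2..4 for the minimum = 3 comparison(s); min is 2, place at index 1 -> [-7, 2, 29, 4, 22]
Pass 3: scan indices 3..4 for the minimum = 2 comparison(s); min is 4, place at index 2 -> [-7, 2, 4, 29, 22]
Pass 4: scan indices 4..4 for the minimum = 1 comparison(s); min is 22, place at index 3 -> [-7, 2, 4, 22, 29]
Selection sort always scans the whole unsorted suffix, so the count is (n-1) + (n-2) + ... + 1 = n(n-1)/2 = 5*4/2 = 10 regardless of the input order.
Total comparisons: 4 + 3 + 2 + 1 = 10


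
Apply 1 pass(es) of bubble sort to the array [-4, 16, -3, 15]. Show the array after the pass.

After pass 1: [-4, -3, 15, 16] (2 swaps)
Total swaps: 2


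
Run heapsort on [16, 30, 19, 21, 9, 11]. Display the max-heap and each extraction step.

Build heap: [30, 21, 19, 16, 9, 11]
Extract 30: [21, 16, 19, 11, 9, 30]
Extract 21: [19, 16, 9, 11, 21, 30]
Extract 19: [16, 11, 9, 19, 21, 30]
Extract 16: [11, 9, 16, 19, 21, 30]
Extract 11: [9, 11, 16, 19, 21, 30]
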